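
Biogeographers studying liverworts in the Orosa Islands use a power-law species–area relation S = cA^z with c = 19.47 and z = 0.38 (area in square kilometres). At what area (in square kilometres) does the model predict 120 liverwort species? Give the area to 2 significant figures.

120 = 19.47 × A^0.38  ⇒  A^0.38 = 120/19.47 = 6.163
ln A = ln(6.163) / 0.38 = 1.8186 / 0.38 = 4.7858
A = e^4.7858 ≈ 119.8 square kilometres

120 square kilometres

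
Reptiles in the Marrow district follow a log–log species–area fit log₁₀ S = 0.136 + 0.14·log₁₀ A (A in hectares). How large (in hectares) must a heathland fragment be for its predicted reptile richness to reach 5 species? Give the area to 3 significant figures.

10500 hectares

5 = 1.368 × A^0.14  ⇒  A^0.14 = 5/1.368 = 3.656
ln A = ln(3.656) / 0.14 = 1.2963 / 0.14 = 9.2592
A = e^9.2592 ≈ 10501 hectares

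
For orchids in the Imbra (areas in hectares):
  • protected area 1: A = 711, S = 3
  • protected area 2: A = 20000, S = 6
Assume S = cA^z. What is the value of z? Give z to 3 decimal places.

0.208

Taking logs: ln S = ln c + z ln A, so z = (ln S₂ − ln S₁)/(ln A₂ − ln A₁).
z = ln(6/3) / ln(20000/711) = ln(2) / ln(28.13) = 0.6931 / 3.3368 = 0.2077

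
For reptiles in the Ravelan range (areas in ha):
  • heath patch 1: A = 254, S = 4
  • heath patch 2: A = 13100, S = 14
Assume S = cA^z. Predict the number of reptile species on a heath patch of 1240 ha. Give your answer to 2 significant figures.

6.6

z = ln(14/4) / ln(13100/254) = 1.2528 / 3.9430 = 0.3177
c = 4 / 254^0.3177 = 4 / 5.808 = 0.6887
S₃ = 0.6887 × 1240^0.3177 = 0.6887 × 9.612 ≈ 6.62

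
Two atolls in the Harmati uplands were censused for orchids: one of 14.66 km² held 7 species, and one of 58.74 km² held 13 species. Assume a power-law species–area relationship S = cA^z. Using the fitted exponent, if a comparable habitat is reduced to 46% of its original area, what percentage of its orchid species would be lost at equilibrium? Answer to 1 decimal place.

z = ln(13/7) / ln(58.74/14.66) = 0.6190 / 1.3880 = 0.4460
S_new/S_old = (A_new/A_old)^z = 0.46^0.4460 = exp(0.4460 × -0.7765) = 0.7073
Fraction lost = 1 − 0.7073 = 0.2927

29.3%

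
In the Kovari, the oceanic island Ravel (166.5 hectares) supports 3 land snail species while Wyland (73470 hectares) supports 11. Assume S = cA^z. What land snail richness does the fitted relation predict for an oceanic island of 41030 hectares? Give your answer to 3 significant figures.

9.71

z = ln(11/3) / ln(73470/166.5) = 1.2993 / 6.0896 = 0.2134
c = 3 / 166.5^0.2134 = 3 / 2.978 = 1.007
S₃ = 1.007 × 41030^0.2134 = 1.007 × 9.644 ≈ 9.714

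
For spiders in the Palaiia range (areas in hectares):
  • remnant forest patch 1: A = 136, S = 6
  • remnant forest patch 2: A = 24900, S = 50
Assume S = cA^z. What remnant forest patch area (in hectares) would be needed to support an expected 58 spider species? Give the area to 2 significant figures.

36000 hectares

z = ln(50/6) / ln(24900/136) = 2.1203 / 5.2100 = 0.4070
c = 6 / 136^0.4070 = 6 / 7.384 = 0.8126
A = (58/0.8126)^(1/0.4070) ⇒ ln A = ln(71.38)/0.4070 = 10.4873
A = e^10.4873 ≈ 35858 hectares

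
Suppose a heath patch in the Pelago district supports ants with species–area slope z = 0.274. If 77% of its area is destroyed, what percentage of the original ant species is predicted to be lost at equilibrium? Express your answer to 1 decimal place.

33.1%

S_new/S_old = (A_new/A_old)^z = 0.23^0.274
= exp(0.274 × ln 0.23) = exp(0.274 × -1.4697) = exp(-0.4027) ≈ 0.6685
Fraction lost = 1 − 0.6685 = 0.3315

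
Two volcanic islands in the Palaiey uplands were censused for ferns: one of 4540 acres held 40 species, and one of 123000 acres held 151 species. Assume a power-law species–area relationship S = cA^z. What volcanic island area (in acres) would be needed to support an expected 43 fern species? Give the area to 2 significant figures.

5400 acres

z = ln(151/40) / ln(123000/4540) = 1.3284 / 3.2993 = 0.4026
c = 40 / 4540^0.4026 = 40 / 29.68 = 1.348
A = (43/1.348)^(1/0.4026) ⇒ ln A = ln(31.91)/0.4026 = 8.6003
A = e^8.6003 ≈ 5433 acres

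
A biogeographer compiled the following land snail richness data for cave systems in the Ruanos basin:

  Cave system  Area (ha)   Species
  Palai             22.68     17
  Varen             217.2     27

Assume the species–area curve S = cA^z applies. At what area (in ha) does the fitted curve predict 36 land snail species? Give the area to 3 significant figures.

885 ha

z = ln(27/17) / ln(217.2/22.68) = 0.4626 / 2.2593 = 0.2048
c = 17 / 22.68^0.2048 = 17 / 1.895 = 8.972
A = (36/8.972)^(1/0.2048) ⇒ ln A = ln(4.013)/0.2048 = 6.7858
A = e^6.7858 ≈ 885.2 ha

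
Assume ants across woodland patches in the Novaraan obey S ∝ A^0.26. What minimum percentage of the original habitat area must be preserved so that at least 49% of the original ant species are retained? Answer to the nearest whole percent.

Need (A_new/A_old)^0.26 = 0.49, so A_new/A_old = 0.49^(1/0.26) = 0.49^3.846
ln(A_new/A_old) = ln 0.49 / 0.26 = -0.7133 / 0.26 = -2.7437
A_new/A_old = e^-2.7437 ≈ 0.06433

6%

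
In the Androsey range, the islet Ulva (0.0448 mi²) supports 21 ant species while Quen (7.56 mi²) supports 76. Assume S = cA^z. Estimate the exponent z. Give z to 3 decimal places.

0.251

Taking logs: ln S = ln c + z ln A, so z = (ln S₂ − ln S₁)/(ln A₂ − ln A₁).
z = ln(76/21) / ln(7.56/0.0448) = ln(3.619) / ln(168.8) = 1.2862 / 5.1284 = 0.2508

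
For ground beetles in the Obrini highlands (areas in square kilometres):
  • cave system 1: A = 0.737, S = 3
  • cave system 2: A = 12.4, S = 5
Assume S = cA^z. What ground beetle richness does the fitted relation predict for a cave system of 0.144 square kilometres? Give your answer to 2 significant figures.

z = ln(5/3) / ln(12.4/0.737) = 0.5108 / 2.8229 = 0.1810
c = 3 / 0.737^0.1810 = 3 / 0.9463 = 3.17
S₃ = 3.17 × 0.144^0.1810 = 3.17 × 0.7042 ≈ 2.233

2.2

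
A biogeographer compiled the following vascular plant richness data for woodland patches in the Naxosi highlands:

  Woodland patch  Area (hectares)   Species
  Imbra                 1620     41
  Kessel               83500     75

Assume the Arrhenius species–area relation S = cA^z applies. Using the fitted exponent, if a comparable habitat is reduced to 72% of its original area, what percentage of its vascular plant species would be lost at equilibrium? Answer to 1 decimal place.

z = ln(75/41) / ln(83500/1620) = 0.6039 / 3.9424 = 0.1532
S_new/S_old = (A_new/A_old)^z = 0.72^0.1532 = exp(0.1532 × -0.3285) = 0.9509
Fraction lost = 1 − 0.9509 = 0.04908

4.9%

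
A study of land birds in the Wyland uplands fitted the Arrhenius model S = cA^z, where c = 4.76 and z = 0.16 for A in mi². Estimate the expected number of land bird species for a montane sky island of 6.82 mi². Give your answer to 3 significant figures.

S = 4.76 × 6.82^0.16
ln S = ln 4.76 + 0.16 × ln 6.82 = 1.5602 + 0.16 × 1.9199 = 1.8674
S = e^1.8674 ≈ 6.472

6.47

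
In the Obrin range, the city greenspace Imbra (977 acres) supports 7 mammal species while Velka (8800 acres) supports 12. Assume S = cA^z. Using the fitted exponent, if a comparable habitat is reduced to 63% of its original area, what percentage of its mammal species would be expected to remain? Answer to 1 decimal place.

89.3%

z = ln(12/7) / ln(8800/977) = 0.5390 / 2.1980 = 0.2452
S_new/S_old = (A_new/A_old)^z = 0.63^0.2452 = exp(0.2452 × -0.4620) = 0.8929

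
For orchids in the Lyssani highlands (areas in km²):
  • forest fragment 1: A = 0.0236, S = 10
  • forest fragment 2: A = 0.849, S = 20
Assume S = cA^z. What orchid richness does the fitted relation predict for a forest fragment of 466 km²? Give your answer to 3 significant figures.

z = ln(20/10) / ln(0.849/0.0236) = 0.6931 / 3.5828 = 0.1935
c = 10 / 0.0236^0.1935 = 10 / 0.4844 = 20.64
S₃ = 20.64 × 466^0.1935 = 20.64 × 3.283 ≈ 67.77

67.8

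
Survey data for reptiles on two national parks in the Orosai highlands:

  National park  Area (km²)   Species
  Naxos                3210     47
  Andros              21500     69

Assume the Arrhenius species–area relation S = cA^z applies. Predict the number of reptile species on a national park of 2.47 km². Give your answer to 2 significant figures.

z = ln(69/47) / ln(21500/3210) = 0.3840 / 1.9018 = 0.2019
c = 47 / 3210^0.2019 = 47 / 5.104 = 9.208
S₃ = 9.208 × 2.47^0.2019 = 9.208 × 1.2 ≈ 11.05

11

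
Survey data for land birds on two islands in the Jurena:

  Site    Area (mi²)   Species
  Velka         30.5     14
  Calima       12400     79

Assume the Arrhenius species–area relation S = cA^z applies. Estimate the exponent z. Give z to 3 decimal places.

Taking logs: ln S = ln c + z ln A, so z = (ln S₂ − ln S₁)/(ln A₂ − ln A₁).
z = ln(79/14) / ln(12400/30.5) = ln(5.643) / ln(406.6) = 1.7304 / 6.0077 = 0.2880

0.288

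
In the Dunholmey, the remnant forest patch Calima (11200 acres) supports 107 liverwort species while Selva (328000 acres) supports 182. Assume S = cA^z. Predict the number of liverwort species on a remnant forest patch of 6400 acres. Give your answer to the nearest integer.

98

z = ln(182/107) / ln(328000/11200) = 0.5312 / 3.3771 = 0.1573
c = 107 / 11200^0.1573 = 107 / 4.334 = 24.69
S₃ = 24.69 × 6400^0.1573 = 24.69 × 3.969 ≈ 97.98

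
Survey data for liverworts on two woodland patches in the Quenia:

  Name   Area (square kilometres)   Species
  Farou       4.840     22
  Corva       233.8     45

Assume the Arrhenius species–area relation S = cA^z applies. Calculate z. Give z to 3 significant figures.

0.185

Taking logs: ln S = ln c + z ln A, so z = (ln S₂ − ln S₁)/(ln A₂ − ln A₁).
z = ln(45/22) / ln(233.8/4.84) = ln(2.045) / ln(48.31) = 0.7156 / 3.8776 = 0.1846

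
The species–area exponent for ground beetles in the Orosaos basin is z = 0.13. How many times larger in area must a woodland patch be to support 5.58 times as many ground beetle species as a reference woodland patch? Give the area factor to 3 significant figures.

(A₂/A₁)^0.13 = 5.58, so A₂/A₁ = 5.58^(1/0.13) = 5.58^7.692
ln(A₂/A₁) = ln 5.58 / 0.13 = 1.7192 / 0.13 = 13.2245
A₂/A₁ = e^13.2245 ≈ 553783

554000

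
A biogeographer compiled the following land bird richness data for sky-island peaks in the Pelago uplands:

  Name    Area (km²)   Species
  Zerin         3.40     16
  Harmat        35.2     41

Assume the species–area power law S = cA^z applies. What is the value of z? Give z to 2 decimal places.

0.40

Taking logs: ln S = ln c + z ln A, so z = (ln S₂ − ln S₁)/(ln A₂ − ln A₁).
z = ln(41/16) / ln(35.2/3.4) = ln(2.562) / ln(10.35) = 0.9410 / 2.3373 = 0.4026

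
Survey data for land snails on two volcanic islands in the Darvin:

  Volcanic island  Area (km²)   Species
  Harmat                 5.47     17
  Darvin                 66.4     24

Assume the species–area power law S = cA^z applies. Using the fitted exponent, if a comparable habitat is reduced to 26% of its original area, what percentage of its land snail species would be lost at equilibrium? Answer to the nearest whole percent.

z = ln(24/17) / ln(66.4/5.47) = 0.3448 / 2.4964 = 0.1381
S_new/S_old = (A_new/A_old)^z = 0.26^0.1381 = exp(0.1381 × -1.3471) = 0.8302
Fraction lost = 1 − 0.8302 = 0.1698

17%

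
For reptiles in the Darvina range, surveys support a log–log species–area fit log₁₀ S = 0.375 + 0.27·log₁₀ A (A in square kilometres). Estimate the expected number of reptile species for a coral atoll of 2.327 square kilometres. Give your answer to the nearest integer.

3

S = 2.371 × 2.327^0.27
ln S = ln 2.371 + 0.27 × ln 2.327 = 0.8635 + 0.27 × 0.8446 = 1.0915
S = e^1.0915 ≈ 2.979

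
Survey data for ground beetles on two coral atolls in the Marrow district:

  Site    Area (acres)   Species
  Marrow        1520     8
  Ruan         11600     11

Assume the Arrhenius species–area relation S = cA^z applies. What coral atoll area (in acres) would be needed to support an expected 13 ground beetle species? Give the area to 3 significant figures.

z = ln(11/8) / ln(11600/1520) = 0.3185 / 2.0323 = 0.1567
c = 8 / 1520^0.1567 = 8 / 3.152 = 2.538
A = (13/2.538)^(1/0.1567) ⇒ ln A = ln(5.122)/0.1567 = 10.4249
A = e^10.4249 ≈ 33687 acres

33700 acres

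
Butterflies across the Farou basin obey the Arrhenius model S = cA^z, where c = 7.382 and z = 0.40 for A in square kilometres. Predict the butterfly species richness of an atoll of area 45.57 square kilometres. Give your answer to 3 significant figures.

S = 7.382 × 45.57^0.4 = 7.382 × 4.608 ≈ 34.01

34.0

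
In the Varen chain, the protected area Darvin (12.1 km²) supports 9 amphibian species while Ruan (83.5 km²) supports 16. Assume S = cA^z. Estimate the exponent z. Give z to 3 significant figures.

Taking logs: ln S = ln c + z ln A, so z = (ln S₂ − ln S₁)/(ln A₂ − ln A₁).
z = ln(16/9) / ln(83.5/12.1) = ln(1.778) / ln(6.901) = 0.5754 / 1.9316 = 0.2979

0.298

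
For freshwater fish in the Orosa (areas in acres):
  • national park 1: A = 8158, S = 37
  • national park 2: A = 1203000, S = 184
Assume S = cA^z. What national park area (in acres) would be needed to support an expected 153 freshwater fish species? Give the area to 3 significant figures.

677000 acres

z = ln(184/37) / ln(1203000/8158) = 1.6040 / 4.9936 = 0.3212
c = 37 / 8158^0.3212 = 37 / 18.05 = 2.05
A = (153/2.05)^(1/0.3212) ⇒ ln A = ln(74.64)/0.3212 = 13.4260
A = e^13.4260 ≈ 677359 acres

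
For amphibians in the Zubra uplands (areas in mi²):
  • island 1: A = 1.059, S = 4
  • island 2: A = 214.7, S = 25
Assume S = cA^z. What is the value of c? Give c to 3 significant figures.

z = ln(S₂/S₁) / ln(A₂/A₁) = ln(25/4) / ln(214.7/1.059) = 1.8326 / 5.3119 = 0.3450
c = S₁ / A₁^z = 4 / 1.059^0.3450 = 4 / 1.02 = 3.922

3.92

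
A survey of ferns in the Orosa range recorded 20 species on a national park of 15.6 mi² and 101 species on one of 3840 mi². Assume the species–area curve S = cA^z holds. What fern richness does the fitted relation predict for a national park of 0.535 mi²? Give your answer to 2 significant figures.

z = ln(101/20) / ln(3840/15.6) = 1.6194 / 5.5060 = 0.2941
c = 20 / 15.6^0.2941 = 20 / 2.243 = 8.915
S₃ = 8.915 × 0.535^0.2941 = 8.915 × 0.832 ≈ 7.417

7.4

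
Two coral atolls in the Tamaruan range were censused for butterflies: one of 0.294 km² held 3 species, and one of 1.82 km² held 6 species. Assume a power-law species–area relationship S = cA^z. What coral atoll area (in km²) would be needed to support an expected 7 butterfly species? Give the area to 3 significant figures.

z = ln(6/3) / ln(1.82/0.294) = 0.6931 / 1.8230 = 0.3802
c = 3 / 0.294^0.3802 = 3 / 0.6278 = 4.778
A = (7/4.778)^(1/0.3802) ⇒ ln A = ln(1.465)/0.3802 = 1.0043
A = e^1.0043 ≈ 2.73 km²

2.73 km²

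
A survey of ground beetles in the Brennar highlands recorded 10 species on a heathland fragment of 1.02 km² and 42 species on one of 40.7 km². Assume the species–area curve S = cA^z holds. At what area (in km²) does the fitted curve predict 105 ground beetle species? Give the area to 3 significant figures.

z = ln(42/10) / ln(40.7/1.02) = 1.4351 / 3.6864 = 0.3893
c = 10 / 1.02^0.3893 = 10 / 1.008 = 9.923
A = (105/9.923)^(1/0.3893) ⇒ ln A = ln(10.58)/0.3893 = 6.0600
A = e^6.0600 ≈ 428.4 km²

428 km²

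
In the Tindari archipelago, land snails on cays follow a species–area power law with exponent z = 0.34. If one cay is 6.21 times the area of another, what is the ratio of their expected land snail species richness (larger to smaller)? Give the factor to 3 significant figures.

1.86

S₂/S₁ = (A₂/A₁)^z = 6.21^0.34
ln(S₂/S₁) = 0.34 × ln 6.21 = 0.34 × 1.8262 = 0.6209
S₂/S₁ = e^0.6209 ≈ 1.861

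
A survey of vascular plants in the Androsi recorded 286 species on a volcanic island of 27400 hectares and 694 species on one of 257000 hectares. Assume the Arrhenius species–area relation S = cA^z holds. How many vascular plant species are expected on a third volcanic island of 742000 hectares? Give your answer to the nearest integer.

1056

z = ln(694/286) / ln(257000/27400) = 0.8865 / 2.2385 = 0.3960
c = 286 / 27400^0.3960 = 286 / 57.2 = 5
S₃ = 5 × 742000^0.3960 = 5 × 211.2 ≈ 1056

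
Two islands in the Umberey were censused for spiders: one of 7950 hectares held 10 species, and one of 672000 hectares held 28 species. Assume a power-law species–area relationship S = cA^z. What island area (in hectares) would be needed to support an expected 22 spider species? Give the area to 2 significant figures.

z = ln(28/10) / ln(672000/7950) = 1.0296 / 4.4371 = 0.2320
c = 10 / 7950^0.2320 = 10 / 8.037 = 1.244
A = (22/1.244)^(1/0.2320) ⇒ ln A = ln(17.68)/0.2320 = 12.3787
A = e^12.3787 ≈ 237694 hectares

240000 hectares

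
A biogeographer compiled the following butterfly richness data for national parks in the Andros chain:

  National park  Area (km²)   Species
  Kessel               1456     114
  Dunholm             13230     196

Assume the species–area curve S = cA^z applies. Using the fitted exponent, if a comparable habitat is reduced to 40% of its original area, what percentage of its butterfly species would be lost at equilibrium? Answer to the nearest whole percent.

z = ln(196/114) / ln(13230/1456) = 0.5419 / 2.2068 = 0.2456
S_new/S_old = (A_new/A_old)^z = 0.4^0.2456 = exp(0.2456 × -0.9163) = 0.7985
Fraction lost = 1 − 0.7985 = 0.2015

20%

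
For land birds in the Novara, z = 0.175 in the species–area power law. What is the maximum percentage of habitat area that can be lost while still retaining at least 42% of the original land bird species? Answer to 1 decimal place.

99.3%

Need (A_new/A_old)^0.175 = 0.42, so A_new/A_old = 0.42^(1/0.175) = 0.42^5.714
ln(A_new/A_old) = ln 0.42 / 0.175 = -0.8675 / 0.175 = -4.9571
A_new/A_old = e^-4.9571 ≈ 0.007033
Fraction that can be lost = 1 − 0.007033 = 0.993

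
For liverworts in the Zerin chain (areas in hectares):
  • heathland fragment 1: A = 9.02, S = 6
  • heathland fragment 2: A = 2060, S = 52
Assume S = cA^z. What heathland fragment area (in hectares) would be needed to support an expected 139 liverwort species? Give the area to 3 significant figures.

24400 hectares

z = ln(52/6) / ln(2060/9.02) = 2.1595 / 5.4310 = 0.3976
c = 6 / 9.02^0.3976 = 6 / 2.398 = 2.502
A = (139/2.502)^(1/0.3976) ⇒ ln A = ln(55.55)/0.3976 = 10.1032
A = e^10.1032 ≈ 24422 hectares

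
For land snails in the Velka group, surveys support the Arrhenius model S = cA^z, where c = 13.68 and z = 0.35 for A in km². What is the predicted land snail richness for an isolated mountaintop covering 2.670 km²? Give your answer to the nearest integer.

19

S = 13.68 × 2.67^0.35
ln S = ln 13.68 + 0.35 × ln 2.67 = 2.6159 + 0.35 × 0.9821 = 2.9597
S = e^2.9597 ≈ 19.29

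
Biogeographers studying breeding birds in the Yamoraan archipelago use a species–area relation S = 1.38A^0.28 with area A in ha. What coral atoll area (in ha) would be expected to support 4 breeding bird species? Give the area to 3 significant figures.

4 = 1.38 × A^0.28  ⇒  A^0.28 = 4/1.38 = 2.899
ln A = ln(2.899) / 0.28 = 1.0642 / 0.28 = 3.8008
A = e^3.8008 ≈ 44.73 ha

44.7 ha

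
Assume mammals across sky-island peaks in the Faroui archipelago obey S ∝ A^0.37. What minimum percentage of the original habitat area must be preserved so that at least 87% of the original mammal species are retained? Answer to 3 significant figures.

Need (A_new/A_old)^0.37 = 0.87, so A_new/A_old = 0.87^(1/0.37) = 0.87^2.703
ln(A_new/A_old) = ln 0.87 / 0.37 = -0.1393 / 0.37 = -0.3764
A_new/A_old = e^-0.3764 ≈ 0.6863

68.6%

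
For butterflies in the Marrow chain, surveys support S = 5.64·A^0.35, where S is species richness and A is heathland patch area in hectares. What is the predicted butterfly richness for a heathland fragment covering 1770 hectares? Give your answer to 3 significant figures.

S = 5.64 × 1770^0.35
ln S = ln 5.64 + 0.35 × ln 1770 = 1.7299 + 0.35 × 7.4787 = 4.3474
S = e^4.3474 ≈ 77.28

77.3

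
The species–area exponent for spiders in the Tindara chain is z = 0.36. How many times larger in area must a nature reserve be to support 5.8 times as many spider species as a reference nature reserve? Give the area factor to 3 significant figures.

132

(A₂/A₁)^0.36 = 5.8, so A₂/A₁ = 5.8^(1/0.36) = 5.8^2.778
ln(A₂/A₁) = ln 5.8 / 0.36 = 1.7579 / 0.36 = 4.8829
A₂/A₁ = e^4.8829 ≈ 132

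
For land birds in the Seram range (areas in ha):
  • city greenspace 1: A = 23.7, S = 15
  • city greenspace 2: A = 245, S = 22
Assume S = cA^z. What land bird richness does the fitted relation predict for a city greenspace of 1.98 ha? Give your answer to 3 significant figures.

z = ln(22/15) / ln(245/23.7) = 0.3830 / 2.3358 = 0.1640
c = 15 / 23.7^0.1640 = 15 / 1.68 = 8.926
S₃ = 8.926 × 1.98^0.1640 = 8.926 × 1.119 ≈ 9.984

9.98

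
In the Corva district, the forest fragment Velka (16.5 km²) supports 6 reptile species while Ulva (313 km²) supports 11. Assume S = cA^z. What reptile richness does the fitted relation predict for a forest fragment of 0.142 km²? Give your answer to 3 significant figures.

2.25

z = ln(11/6) / ln(313/16.5) = 0.6061 / 2.9428 = 0.2060
c = 6 / 16.5^0.2060 = 6 / 1.781 = 3.368
S₃ = 3.368 × 0.142^0.2060 = 3.368 × 0.669 ≈ 2.253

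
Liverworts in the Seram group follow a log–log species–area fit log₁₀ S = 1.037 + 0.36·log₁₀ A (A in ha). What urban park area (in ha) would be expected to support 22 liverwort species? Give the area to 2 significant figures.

7.1 ha

22 = 10.89 × A^0.36  ⇒  A^0.36 = 22/10.89 = 2.02
ln A = ln(2.02) / 0.36 = 0.7033 / 0.36 = 1.9535
A = e^1.9535 ≈ 7.053 ha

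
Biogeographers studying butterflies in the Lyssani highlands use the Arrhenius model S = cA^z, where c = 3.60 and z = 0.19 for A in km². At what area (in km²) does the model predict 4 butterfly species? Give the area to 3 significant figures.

4 = 3.6 × A^0.19  ⇒  A^0.19 = 4/3.6 = 1.111
ln A = ln(1.111) / 0.19 = 0.1054 / 0.19 = 0.5545
A = e^0.5545 ≈ 1.741 km²

1.74 km²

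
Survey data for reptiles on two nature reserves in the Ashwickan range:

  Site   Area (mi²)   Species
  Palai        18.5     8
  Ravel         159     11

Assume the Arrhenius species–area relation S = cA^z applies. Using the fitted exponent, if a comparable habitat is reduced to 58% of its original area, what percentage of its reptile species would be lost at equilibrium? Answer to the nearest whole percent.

8%

z = ln(11/8) / ln(159/18.5) = 0.3185 / 2.1511 = 0.1480
S_new/S_old = (A_new/A_old)^z = 0.58^0.1480 = exp(0.1480 × -0.5447) = 0.9225
Fraction lost = 1 − 0.9225 = 0.07748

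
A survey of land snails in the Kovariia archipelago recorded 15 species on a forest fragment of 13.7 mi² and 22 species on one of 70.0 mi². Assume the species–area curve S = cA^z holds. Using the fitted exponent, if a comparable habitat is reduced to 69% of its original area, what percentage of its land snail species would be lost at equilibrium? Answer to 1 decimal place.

8.3%

z = ln(22/15) / ln(70/13.7) = 0.3830 / 1.6311 = 0.2348
S_new/S_old = (A_new/A_old)^z = 0.69^0.2348 = exp(0.2348 × -0.3711) = 0.9166
Fraction lost = 1 − 0.9166 = 0.08344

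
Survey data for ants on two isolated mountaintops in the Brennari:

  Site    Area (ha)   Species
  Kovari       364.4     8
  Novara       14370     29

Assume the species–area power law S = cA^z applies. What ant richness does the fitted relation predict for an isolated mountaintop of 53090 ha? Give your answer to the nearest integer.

z = ln(29/8) / ln(14370/364.4) = 1.2879 / 3.6746 = 0.3505
c = 8 / 364.4^0.3505 = 8 / 7.902 = 1.012
S₃ = 1.012 × 53090^0.3505 = 1.012 × 45.29 ≈ 45.85

46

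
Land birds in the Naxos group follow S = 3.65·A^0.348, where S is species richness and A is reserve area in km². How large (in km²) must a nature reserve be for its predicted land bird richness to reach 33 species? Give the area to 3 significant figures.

559 km²

33 = 3.65 × A^0.348  ⇒  A^0.348 = 33/3.65 = 9.041
ln A = ln(9.041) / 0.348 = 2.2018 / 0.348 = 6.3270
A = e^6.3270 ≈ 559.5 km²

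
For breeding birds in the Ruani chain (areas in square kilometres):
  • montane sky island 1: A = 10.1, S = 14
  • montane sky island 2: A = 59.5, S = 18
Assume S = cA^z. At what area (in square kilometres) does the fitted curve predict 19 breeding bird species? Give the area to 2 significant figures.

87 square kilometres

z = ln(18/14) / ln(59.5/10.1) = 0.2513 / 1.7734 = 0.1417
c = 14 / 10.1^0.1417 = 14 / 1.388 = 10.09
A = (19/10.09)^(1/0.1417) ⇒ ln A = ln(1.883)/0.1417 = 4.4675
A = e^4.4675 ≈ 87.14 square kilometres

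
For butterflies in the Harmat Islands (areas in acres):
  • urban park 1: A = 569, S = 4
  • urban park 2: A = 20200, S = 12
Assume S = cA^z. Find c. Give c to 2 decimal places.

0.57

z = ln(S₂/S₁) / ln(A₂/A₁) = ln(12/4) / ln(20200/569) = 1.0986 / 3.5696 = 0.3078
c = S₁ / A₁^z = 4 / 569^0.3078 = 4 / 7.046 = 0.5677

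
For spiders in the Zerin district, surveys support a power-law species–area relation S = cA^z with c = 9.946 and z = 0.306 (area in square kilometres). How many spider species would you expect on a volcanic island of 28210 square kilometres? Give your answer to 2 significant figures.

230

S = 9.946 × 28210^0.306 = 9.946 × 23.01 ≈ 228.8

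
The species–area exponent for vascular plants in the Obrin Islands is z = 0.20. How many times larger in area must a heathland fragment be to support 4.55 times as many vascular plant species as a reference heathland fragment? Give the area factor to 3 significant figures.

1950

(A₂/A₁)^0.2 = 4.55, so A₂/A₁ = 4.55^(1/0.2) = 4.55^5
ln(A₂/A₁) = ln 4.55 / 0.2 = 1.5151 / 0.2 = 7.5756
A₂/A₁ = e^7.5756 ≈ 1950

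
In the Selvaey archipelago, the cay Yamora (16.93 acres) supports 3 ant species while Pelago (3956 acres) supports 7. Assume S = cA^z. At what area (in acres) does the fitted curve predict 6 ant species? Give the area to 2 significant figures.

1500 acres

z = ln(7/3) / ln(3956/16.93) = 0.8473 / 5.4539 = 0.1554
c = 3 / 16.93^0.1554 = 3 / 1.552 = 1.933
A = (6/1.933)^(1/0.1554) ⇒ ln A = ln(3.104)/0.1554 = 7.2907
A = e^7.2907 ≈ 1467 acres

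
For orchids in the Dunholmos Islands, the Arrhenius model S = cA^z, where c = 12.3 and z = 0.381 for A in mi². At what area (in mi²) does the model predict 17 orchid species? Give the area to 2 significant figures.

17 = 12.3 × A^0.381  ⇒  A^0.381 = 17/12.3 = 1.382
ln A = ln(1.382) / 0.381 = 0.3236 / 0.381 = 0.8494
A = e^0.8494 ≈ 2.338 mi²

2.3 mi²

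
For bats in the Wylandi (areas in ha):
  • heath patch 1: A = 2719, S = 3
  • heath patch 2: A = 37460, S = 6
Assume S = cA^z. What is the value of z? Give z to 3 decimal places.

0.264

Taking logs: ln S = ln c + z ln A, so z = (ln S₂ − ln S₁)/(ln A₂ − ln A₁).
z = ln(6/3) / ln(37460/2719) = ln(2) / ln(13.78) = 0.6931 / 2.6230 = 0.2643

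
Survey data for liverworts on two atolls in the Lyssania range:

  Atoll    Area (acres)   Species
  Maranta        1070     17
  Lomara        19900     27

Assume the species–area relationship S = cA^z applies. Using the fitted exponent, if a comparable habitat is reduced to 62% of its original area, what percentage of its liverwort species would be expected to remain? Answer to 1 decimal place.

92.7%

z = ln(27/17) / ln(19900/1070) = 0.4626 / 2.9231 = 0.1583
S_new/S_old = (A_new/A_old)^z = 0.62^0.1583 = exp(0.1583 × -0.4780) = 0.9271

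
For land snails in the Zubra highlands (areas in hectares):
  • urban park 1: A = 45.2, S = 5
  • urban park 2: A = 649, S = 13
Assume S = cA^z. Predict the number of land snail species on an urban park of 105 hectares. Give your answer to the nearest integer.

7

z = ln(13/5) / ln(649/45.2) = 0.9555 / 2.6643 = 0.3586
c = 5 / 45.2^0.3586 = 5 / 3.923 = 1.275
S₃ = 1.275 × 105^0.3586 = 1.275 × 5.307 ≈ 6.765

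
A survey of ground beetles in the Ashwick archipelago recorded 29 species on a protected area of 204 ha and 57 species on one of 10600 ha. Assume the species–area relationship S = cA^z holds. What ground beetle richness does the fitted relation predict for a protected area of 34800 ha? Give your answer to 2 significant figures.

70

z = ln(57/29) / ln(10600/204) = 0.6758 / 3.9505 = 0.1711
c = 29 / 204^0.1711 = 29 / 2.484 = 11.68
S₃ = 11.68 × 34800^0.1711 = 11.68 × 5.982 ≈ 69.85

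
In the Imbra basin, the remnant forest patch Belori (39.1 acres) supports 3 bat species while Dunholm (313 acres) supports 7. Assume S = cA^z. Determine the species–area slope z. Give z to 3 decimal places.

Taking logs: ln S = ln c + z ln A, so z = (ln S₂ − ln S₁)/(ln A₂ − ln A₁).
z = ln(7/3) / ln(313/39.1) = ln(2.333) / ln(8.005) = 0.8473 / 2.0801 = 0.4073

0.407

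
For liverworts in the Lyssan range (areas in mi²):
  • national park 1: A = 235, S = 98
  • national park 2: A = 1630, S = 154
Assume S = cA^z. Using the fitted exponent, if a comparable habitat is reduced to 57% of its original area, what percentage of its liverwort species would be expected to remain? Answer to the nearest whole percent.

z = ln(154/98) / ln(1630/235) = 0.4520 / 1.9367 = 0.2334
S_new/S_old = (A_new/A_old)^z = 0.57^0.2334 = exp(0.2334 × -0.5621) = 0.8771

88%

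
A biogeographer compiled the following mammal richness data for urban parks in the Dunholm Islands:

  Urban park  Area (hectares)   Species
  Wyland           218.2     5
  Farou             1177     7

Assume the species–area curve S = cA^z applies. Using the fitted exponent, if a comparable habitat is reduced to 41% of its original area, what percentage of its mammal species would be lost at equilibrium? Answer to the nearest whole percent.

z = ln(7/5) / ln(1177/218.2) = 0.3365 / 1.6853 = 0.1996
S_new/S_old = (A_new/A_old)^z = 0.41^0.1996 = exp(0.1996 × -0.8916) = 0.8369
Fraction lost = 1 − 0.8369 = 0.1631

16%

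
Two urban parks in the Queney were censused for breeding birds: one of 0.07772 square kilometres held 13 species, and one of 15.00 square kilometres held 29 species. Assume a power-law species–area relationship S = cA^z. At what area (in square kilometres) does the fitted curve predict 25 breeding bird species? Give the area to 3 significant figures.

z = ln(29/13) / ln(15/0.07772) = 0.8023 / 5.2627 = 0.1525
c = 13 / 0.07772^0.1525 = 13 / 0.6774 = 19.19
A = (25/19.19)^(1/0.1525) ⇒ ln A = ln(1.303)/0.1525 = 1.7345
A = e^1.7345 ≈ 5.666 square kilometres

5.67 square kilometres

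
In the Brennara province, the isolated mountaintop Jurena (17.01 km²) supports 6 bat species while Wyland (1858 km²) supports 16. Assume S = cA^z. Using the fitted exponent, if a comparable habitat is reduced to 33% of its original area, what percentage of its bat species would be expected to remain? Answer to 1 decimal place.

79.3%

z = ln(16/6) / ln(1858/17.01) = 0.9808 / 4.6935 = 0.2090
S_new/S_old = (A_new/A_old)^z = 0.33^0.2090 = exp(0.2090 × -1.1087) = 0.7932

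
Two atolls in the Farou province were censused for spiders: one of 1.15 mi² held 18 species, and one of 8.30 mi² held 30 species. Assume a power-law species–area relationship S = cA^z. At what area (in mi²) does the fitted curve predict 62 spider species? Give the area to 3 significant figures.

z = ln(30/18) / ln(8.3/1.15) = 0.5108 / 1.9765 = 0.2585
c = 18 / 1.15^0.2585 = 18 / 1.037 = 17.36
A = (62/17.36)^(1/0.2585) ⇒ ln A = ln(3.571)/0.2585 = 4.9251
A = e^4.9251 ≈ 137.7 mi²

138 mi²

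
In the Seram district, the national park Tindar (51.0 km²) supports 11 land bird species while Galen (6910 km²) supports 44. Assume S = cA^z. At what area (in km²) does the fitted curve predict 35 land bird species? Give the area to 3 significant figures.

z = ln(44/11) / ln(6910/51) = 1.3863 / 4.9089 = 0.2824
c = 11 / 51^0.2824 = 11 / 3.035 = 3.624
A = (35/3.624)^(1/0.2824) ⇒ ln A = ln(9.658)/0.2824 = 8.0304
A = e^8.0304 ≈ 3073 km²

3070 km²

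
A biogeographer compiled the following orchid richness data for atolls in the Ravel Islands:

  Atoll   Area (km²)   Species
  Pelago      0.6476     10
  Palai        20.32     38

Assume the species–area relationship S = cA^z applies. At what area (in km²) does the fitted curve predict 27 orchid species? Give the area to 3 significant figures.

8.41 km²

z = ln(38/10) / ln(20.32/0.6476) = 1.3350 / 3.4461 = 0.3874
c = 10 / 0.6476^0.3874 = 10 / 0.8451 = 11.83
A = (27/11.83)^(1/0.3874) ⇒ ln A = ln(2.282)/0.3874 = 2.1294
A = e^2.1294 ≈ 8.41 km²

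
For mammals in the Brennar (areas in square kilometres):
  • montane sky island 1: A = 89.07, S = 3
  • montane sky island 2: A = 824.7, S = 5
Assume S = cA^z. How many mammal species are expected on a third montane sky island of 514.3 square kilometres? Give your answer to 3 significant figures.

4.49

z = ln(5/3) / ln(824.7/89.07) = 0.5108 / 2.2256 = 0.2295
c = 3 / 89.07^0.2295 = 3 / 2.802 = 1.071
S₃ = 1.071 × 514.3^0.2295 = 1.071 × 4.191 ≈ 4.486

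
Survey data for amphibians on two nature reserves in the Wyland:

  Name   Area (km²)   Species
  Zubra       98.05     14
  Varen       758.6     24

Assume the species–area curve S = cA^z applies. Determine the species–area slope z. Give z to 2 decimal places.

Taking logs: ln S = ln c + z ln A, so z = (ln S₂ − ln S₁)/(ln A₂ − ln A₁).
z = ln(24/14) / ln(758.6/98.05) = ln(1.714) / ln(7.737) = 0.5390 / 2.0460 = 0.2634

0.26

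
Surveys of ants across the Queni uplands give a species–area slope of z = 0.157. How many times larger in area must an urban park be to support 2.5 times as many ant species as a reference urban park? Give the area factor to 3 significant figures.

342

(A₂/A₁)^0.157 = 2.5, so A₂/A₁ = 2.5^(1/0.157) = 2.5^6.369
ln(A₂/A₁) = ln 2.5 / 0.157 = 0.9163 / 0.157 = 5.8362
A₂/A₁ = e^5.8362 ≈ 342.5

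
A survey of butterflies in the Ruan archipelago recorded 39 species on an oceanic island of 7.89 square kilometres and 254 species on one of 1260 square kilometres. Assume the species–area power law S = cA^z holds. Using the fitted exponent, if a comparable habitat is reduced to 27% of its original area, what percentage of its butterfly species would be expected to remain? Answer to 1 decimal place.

61.7%

z = ln(254/39) / ln(1260/7.89) = 1.8738 / 5.0733 = 0.3693
S_new/S_old = (A_new/A_old)^z = 0.27^0.3693 = exp(0.3693 × -1.3093) = 0.6166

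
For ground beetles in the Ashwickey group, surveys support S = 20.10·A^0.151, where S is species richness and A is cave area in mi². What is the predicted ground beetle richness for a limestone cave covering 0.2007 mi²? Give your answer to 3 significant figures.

15.8

S = 20.1 × 0.2007^0.151
ln S = ln 20.1 + 0.151 × ln 0.2007 = 3.0007 + 0.151 × -1.6059 = 2.7582
S = e^2.7582 ≈ 15.77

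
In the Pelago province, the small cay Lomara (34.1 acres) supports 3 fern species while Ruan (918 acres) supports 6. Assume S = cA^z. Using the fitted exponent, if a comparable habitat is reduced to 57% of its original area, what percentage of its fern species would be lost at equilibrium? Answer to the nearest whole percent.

z = ln(6/3) / ln(918/34.1) = 0.6931 / 3.2929 = 0.2105
S_new/S_old = (A_new/A_old)^z = 0.57^0.2105 = exp(0.2105 × -0.5621) = 0.8884
Fraction lost = 1 − 0.8884 = 0.1116

11%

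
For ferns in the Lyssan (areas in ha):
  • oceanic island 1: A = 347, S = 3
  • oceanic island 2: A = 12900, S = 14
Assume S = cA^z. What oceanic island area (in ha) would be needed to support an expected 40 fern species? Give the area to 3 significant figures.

152000 ha

z = ln(14/3) / ln(12900/347) = 1.5404 / 3.6157 = 0.4260
c = 3 / 347^0.4260 = 3 / 12.09 = 0.2482
A = (40/0.2482)^(1/0.4260) ⇒ ln A = ln(161.2)/0.4260 = 11.9291
A = e^11.9291 ≈ 151611 ha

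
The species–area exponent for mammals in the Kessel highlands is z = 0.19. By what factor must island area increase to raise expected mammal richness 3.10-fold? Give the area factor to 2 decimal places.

385.58

(A₂/A₁)^0.19 = 3.1, so A₂/A₁ = 3.1^(1/0.19) = 3.1^5.263
ln(A₂/A₁) = ln 3.1 / 0.19 = 1.1314 / 0.19 = 5.9547
A₂/A₁ = e^5.9547 ≈ 385.6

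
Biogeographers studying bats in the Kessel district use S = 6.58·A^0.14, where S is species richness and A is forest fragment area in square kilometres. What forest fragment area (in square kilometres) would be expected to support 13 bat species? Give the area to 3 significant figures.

13 = 6.58 × A^0.14  ⇒  A^0.14 = 13/6.58 = 1.976
ln A = ln(1.976) / 0.14 = 0.6809 / 0.14 = 4.8637
A = e^4.8637 ≈ 129.5 square kilometres

129 square kilometres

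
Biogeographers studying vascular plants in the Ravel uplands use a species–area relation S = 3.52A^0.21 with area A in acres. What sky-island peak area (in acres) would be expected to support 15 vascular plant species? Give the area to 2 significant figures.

1000 acres

15 = 3.52 × A^0.21  ⇒  A^0.21 = 15/3.52 = 4.261
ln A = ln(4.261) / 0.21 = 1.4496 / 0.21 = 6.9028
A = e^6.9028 ≈ 995.1 acres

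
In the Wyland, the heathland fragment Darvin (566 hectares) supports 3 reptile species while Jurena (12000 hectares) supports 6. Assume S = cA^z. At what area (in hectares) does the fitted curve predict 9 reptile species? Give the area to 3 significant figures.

71600 hectares

z = ln(6/3) / ln(12000/566) = 0.6931 / 3.0541 = 0.2270
c = 3 / 566^0.2270 = 3 / 4.215 = 0.7118
A = (9/0.7118)^(1/0.2270) ⇒ ln A = ln(12.64)/0.2270 = 11.1792
A = e^11.1792 ≈ 71623 hectares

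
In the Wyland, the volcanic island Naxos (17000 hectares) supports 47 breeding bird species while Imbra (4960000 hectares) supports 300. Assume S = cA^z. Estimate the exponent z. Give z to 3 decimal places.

Taking logs: ln S = ln c + z ln A, so z = (ln S₂ − ln S₁)/(ln A₂ − ln A₁).
z = ln(300/47) / ln(4960000/17000) = ln(6.383) / ln(291.8) = 1.8536 / 5.6759 = 0.3266

0.327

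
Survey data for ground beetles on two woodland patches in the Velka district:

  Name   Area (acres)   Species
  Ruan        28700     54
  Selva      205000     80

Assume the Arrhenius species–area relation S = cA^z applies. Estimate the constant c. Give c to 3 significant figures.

z = ln(S₂/S₁) / ln(A₂/A₁) = ln(80/54) / ln(205000/28700) = 0.3930 / 1.9661 = 0.1999
c = S₁ / A₁^z = 54 / 28700^0.1999 = 54 / 7.783 = 6.938

6.94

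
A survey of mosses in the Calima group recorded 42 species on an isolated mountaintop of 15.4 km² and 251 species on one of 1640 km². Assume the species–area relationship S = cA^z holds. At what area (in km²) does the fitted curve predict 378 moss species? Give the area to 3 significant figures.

4780 km²

z = ln(251/42) / ln(1640/15.4) = 1.7878 / 4.6681 = 0.3830
c = 42 / 15.4^0.3830 = 42 / 2.85 = 14.74
A = (378/14.74)^(1/0.3830) ⇒ ln A = ln(25.65)/0.3830 = 8.4715
A = e^8.4715 ≈ 4777 km²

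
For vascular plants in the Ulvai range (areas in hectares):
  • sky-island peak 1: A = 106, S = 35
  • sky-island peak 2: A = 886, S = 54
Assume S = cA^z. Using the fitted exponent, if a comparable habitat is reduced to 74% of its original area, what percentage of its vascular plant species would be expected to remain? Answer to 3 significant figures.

94.0%

z = ln(54/35) / ln(886/106) = 0.4336 / 2.1233 = 0.2042
S_new/S_old = (A_new/A_old)^z = 0.74^0.2042 = exp(0.2042 × -0.3011) = 0.9404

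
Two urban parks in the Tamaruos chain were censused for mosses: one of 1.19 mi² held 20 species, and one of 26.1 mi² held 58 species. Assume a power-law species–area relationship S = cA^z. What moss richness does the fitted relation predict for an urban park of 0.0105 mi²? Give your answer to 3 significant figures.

z = ln(58/20) / ln(26.1/1.19) = 1.0647 / 3.0880 = 0.3448
c = 20 / 1.19^0.3448 = 20 / 1.062 = 18.84
S₃ = 18.84 × 0.0105^0.3448 = 18.84 × 0.2078 ≈ 3.915

3.91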